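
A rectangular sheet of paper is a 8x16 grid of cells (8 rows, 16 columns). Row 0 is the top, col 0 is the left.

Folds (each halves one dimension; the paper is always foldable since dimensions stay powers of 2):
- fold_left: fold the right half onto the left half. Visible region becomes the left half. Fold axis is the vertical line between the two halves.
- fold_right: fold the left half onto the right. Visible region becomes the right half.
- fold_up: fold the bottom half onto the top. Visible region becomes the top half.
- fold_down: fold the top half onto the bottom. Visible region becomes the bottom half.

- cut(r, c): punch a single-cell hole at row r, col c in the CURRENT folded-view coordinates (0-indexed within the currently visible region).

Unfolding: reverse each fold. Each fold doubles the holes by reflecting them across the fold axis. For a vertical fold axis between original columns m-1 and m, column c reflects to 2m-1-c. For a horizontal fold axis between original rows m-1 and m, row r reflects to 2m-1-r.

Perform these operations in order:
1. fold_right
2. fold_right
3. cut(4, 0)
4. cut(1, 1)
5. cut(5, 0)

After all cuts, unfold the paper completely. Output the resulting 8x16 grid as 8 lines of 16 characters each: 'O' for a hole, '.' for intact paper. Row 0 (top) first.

Op 1 fold_right: fold axis v@8; visible region now rows[0,8) x cols[8,16) = 8x8
Op 2 fold_right: fold axis v@12; visible region now rows[0,8) x cols[12,16) = 8x4
Op 3 cut(4, 0): punch at orig (4,12); cuts so far [(4, 12)]; region rows[0,8) x cols[12,16) = 8x4
Op 4 cut(1, 1): punch at orig (1,13); cuts so far [(1, 13), (4, 12)]; region rows[0,8) x cols[12,16) = 8x4
Op 5 cut(5, 0): punch at orig (5,12); cuts so far [(1, 13), (4, 12), (5, 12)]; region rows[0,8) x cols[12,16) = 8x4
Unfold 1 (reflect across v@12): 6 holes -> [(1, 10), (1, 13), (4, 11), (4, 12), (5, 11), (5, 12)]
Unfold 2 (reflect across v@8): 12 holes -> [(1, 2), (1, 5), (1, 10), (1, 13), (4, 3), (4, 4), (4, 11), (4, 12), (5, 3), (5, 4), (5, 11), (5, 12)]

Answer: ................
..O..O....O..O..
................
................
...OO......OO...
...OO......OO...
................
................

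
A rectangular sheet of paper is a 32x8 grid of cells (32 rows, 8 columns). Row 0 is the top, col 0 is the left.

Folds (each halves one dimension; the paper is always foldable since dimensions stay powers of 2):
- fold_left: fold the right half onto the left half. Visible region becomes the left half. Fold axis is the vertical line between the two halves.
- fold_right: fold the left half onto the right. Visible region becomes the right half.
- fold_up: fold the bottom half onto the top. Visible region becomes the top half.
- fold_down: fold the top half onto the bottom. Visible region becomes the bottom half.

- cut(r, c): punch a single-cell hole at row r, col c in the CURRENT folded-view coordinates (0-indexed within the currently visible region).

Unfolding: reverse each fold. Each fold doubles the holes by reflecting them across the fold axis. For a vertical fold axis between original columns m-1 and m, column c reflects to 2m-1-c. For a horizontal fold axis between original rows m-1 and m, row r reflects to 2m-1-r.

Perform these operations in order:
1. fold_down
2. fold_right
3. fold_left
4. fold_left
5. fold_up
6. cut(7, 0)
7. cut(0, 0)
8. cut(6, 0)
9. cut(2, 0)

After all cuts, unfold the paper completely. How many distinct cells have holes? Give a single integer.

Answer: 128

Derivation:
Op 1 fold_down: fold axis h@16; visible region now rows[16,32) x cols[0,8) = 16x8
Op 2 fold_right: fold axis v@4; visible region now rows[16,32) x cols[4,8) = 16x4
Op 3 fold_left: fold axis v@6; visible region now rows[16,32) x cols[4,6) = 16x2
Op 4 fold_left: fold axis v@5; visible region now rows[16,32) x cols[4,5) = 16x1
Op 5 fold_up: fold axis h@24; visible region now rows[16,24) x cols[4,5) = 8x1
Op 6 cut(7, 0): punch at orig (23,4); cuts so far [(23, 4)]; region rows[16,24) x cols[4,5) = 8x1
Op 7 cut(0, 0): punch at orig (16,4); cuts so far [(16, 4), (23, 4)]; region rows[16,24) x cols[4,5) = 8x1
Op 8 cut(6, 0): punch at orig (22,4); cuts so far [(16, 4), (22, 4), (23, 4)]; region rows[16,24) x cols[4,5) = 8x1
Op 9 cut(2, 0): punch at orig (18,4); cuts so far [(16, 4), (18, 4), (22, 4), (23, 4)]; region rows[16,24) x cols[4,5) = 8x1
Unfold 1 (reflect across h@24): 8 holes -> [(16, 4), (18, 4), (22, 4), (23, 4), (24, 4), (25, 4), (29, 4), (31, 4)]
Unfold 2 (reflect across v@5): 16 holes -> [(16, 4), (16, 5), (18, 4), (18, 5), (22, 4), (22, 5), (23, 4), (23, 5), (24, 4), (24, 5), (25, 4), (25, 5), (29, 4), (29, 5), (31, 4), (31, 5)]
Unfold 3 (reflect across v@6): 32 holes -> [(16, 4), (16, 5), (16, 6), (16, 7), (18, 4), (18, 5), (18, 6), (18, 7), (22, 4), (22, 5), (22, 6), (22, 7), (23, 4), (23, 5), (23, 6), (23, 7), (24, 4), (24, 5), (24, 6), (24, 7), (25, 4), (25, 5), (25, 6), (25, 7), (29, 4), (29, 5), (29, 6), (29, 7), (31, 4), (31, 5), (31, 6), (31, 7)]
Unfold 4 (reflect across v@4): 64 holes -> [(16, 0), (16, 1), (16, 2), (16, 3), (16, 4), (16, 5), (16, 6), (16, 7), (18, 0), (18, 1), (18, 2), (18, 3), (18, 4), (18, 5), (18, 6), (18, 7), (22, 0), (22, 1), (22, 2), (22, 3), (22, 4), (22, 5), (22, 6), (22, 7), (23, 0), (23, 1), (23, 2), (23, 3), (23, 4), (23, 5), (23, 6), (23, 7), (24, 0), (24, 1), (24, 2), (24, 3), (24, 4), (24, 5), (24, 6), (24, 7), (25, 0), (25, 1), (25, 2), (25, 3), (25, 4), (25, 5), (25, 6), (25, 7), (29, 0), (29, 1), (29, 2), (29, 3), (29, 4), (29, 5), (29, 6), (29, 7), (31, 0), (31, 1), (31, 2), (31, 3), (31, 4), (31, 5), (31, 6), (31, 7)]
Unfold 5 (reflect across h@16): 128 holes -> [(0, 0), (0, 1), (0, 2), (0, 3), (0, 4), (0, 5), (0, 6), (0, 7), (2, 0), (2, 1), (2, 2), (2, 3), (2, 4), (2, 5), (2, 6), (2, 7), (6, 0), (6, 1), (6, 2), (6, 3), (6, 4), (6, 5), (6, 6), (6, 7), (7, 0), (7, 1), (7, 2), (7, 3), (7, 4), (7, 5), (7, 6), (7, 7), (8, 0), (8, 1), (8, 2), (8, 3), (8, 4), (8, 5), (8, 6), (8, 7), (9, 0), (9, 1), (9, 2), (9, 3), (9, 4), (9, 5), (9, 6), (9, 7), (13, 0), (13, 1), (13, 2), (13, 3), (13, 4), (13, 5), (13, 6), (13, 7), (15, 0), (15, 1), (15, 2), (15, 3), (15, 4), (15, 5), (15, 6), (15, 7), (16, 0), (16, 1), (16, 2), (16, 3), (16, 4), (16, 5), (16, 6), (16, 7), (18, 0), (18, 1), (18, 2), (18, 3), (18, 4), (18, 5), (18, 6), (18, 7), (22, 0), (22, 1), (22, 2), (22, 3), (22, 4), (22, 5), (22, 6), (22, 7), (23, 0), (23, 1), (23, 2), (23, 3), (23, 4), (23, 5), (23, 6), (23, 7), (24, 0), (24, 1), (24, 2), (24, 3), (24, 4), (24, 5), (24, 6), (24, 7), (25, 0), (25, 1), (25, 2), (25, 3), (25, 4), (25, 5), (25, 6), (25, 7), (29, 0), (29, 1), (29, 2), (29, 3), (29, 4), (29, 5), (29, 6), (29, 7), (31, 0), (31, 1), (31, 2), (31, 3), (31, 4), (31, 5), (31, 6), (31, 7)]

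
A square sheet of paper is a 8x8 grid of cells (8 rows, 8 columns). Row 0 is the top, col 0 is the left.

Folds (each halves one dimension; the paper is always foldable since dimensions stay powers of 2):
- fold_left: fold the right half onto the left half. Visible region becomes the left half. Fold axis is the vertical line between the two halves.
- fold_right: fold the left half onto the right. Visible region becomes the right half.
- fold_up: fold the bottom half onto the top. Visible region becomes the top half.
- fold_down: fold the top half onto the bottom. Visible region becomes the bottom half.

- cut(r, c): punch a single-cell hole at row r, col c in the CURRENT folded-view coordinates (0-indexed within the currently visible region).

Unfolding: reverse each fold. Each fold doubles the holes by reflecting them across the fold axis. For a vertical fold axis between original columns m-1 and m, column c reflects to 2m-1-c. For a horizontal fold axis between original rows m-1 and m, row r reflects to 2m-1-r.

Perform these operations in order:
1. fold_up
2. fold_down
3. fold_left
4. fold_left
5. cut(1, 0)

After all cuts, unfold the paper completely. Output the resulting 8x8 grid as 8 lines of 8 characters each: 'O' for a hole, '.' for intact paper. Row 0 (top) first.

Op 1 fold_up: fold axis h@4; visible region now rows[0,4) x cols[0,8) = 4x8
Op 2 fold_down: fold axis h@2; visible region now rows[2,4) x cols[0,8) = 2x8
Op 3 fold_left: fold axis v@4; visible region now rows[2,4) x cols[0,4) = 2x4
Op 4 fold_left: fold axis v@2; visible region now rows[2,4) x cols[0,2) = 2x2
Op 5 cut(1, 0): punch at orig (3,0); cuts so far [(3, 0)]; region rows[2,4) x cols[0,2) = 2x2
Unfold 1 (reflect across v@2): 2 holes -> [(3, 0), (3, 3)]
Unfold 2 (reflect across v@4): 4 holes -> [(3, 0), (3, 3), (3, 4), (3, 7)]
Unfold 3 (reflect across h@2): 8 holes -> [(0, 0), (0, 3), (0, 4), (0, 7), (3, 0), (3, 3), (3, 4), (3, 7)]
Unfold 4 (reflect across h@4): 16 holes -> [(0, 0), (0, 3), (0, 4), (0, 7), (3, 0), (3, 3), (3, 4), (3, 7), (4, 0), (4, 3), (4, 4), (4, 7), (7, 0), (7, 3), (7, 4), (7, 7)]

Answer: O..OO..O
........
........
O..OO..O
O..OO..O
........
........
O..OO..O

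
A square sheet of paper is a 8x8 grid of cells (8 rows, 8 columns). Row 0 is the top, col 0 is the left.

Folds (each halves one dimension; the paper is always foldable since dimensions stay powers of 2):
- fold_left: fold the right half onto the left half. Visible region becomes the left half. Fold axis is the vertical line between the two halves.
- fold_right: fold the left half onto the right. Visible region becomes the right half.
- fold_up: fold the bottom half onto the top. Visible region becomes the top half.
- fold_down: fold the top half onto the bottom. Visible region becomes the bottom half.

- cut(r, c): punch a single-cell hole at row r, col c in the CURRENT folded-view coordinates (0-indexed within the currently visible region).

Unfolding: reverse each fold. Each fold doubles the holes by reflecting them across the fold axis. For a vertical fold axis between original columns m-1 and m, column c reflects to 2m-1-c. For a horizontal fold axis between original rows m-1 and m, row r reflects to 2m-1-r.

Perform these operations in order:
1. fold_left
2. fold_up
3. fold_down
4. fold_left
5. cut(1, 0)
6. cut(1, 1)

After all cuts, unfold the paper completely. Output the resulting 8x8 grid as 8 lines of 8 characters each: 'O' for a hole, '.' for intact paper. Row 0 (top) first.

Op 1 fold_left: fold axis v@4; visible region now rows[0,8) x cols[0,4) = 8x4
Op 2 fold_up: fold axis h@4; visible region now rows[0,4) x cols[0,4) = 4x4
Op 3 fold_down: fold axis h@2; visible region now rows[2,4) x cols[0,4) = 2x4
Op 4 fold_left: fold axis v@2; visible region now rows[2,4) x cols[0,2) = 2x2
Op 5 cut(1, 0): punch at orig (3,0); cuts so far [(3, 0)]; region rows[2,4) x cols[0,2) = 2x2
Op 6 cut(1, 1): punch at orig (3,1); cuts so far [(3, 0), (3, 1)]; region rows[2,4) x cols[0,2) = 2x2
Unfold 1 (reflect across v@2): 4 holes -> [(3, 0), (3, 1), (3, 2), (3, 3)]
Unfold 2 (reflect across h@2): 8 holes -> [(0, 0), (0, 1), (0, 2), (0, 3), (3, 0), (3, 1), (3, 2), (3, 3)]
Unfold 3 (reflect across h@4): 16 holes -> [(0, 0), (0, 1), (0, 2), (0, 3), (3, 0), (3, 1), (3, 2), (3, 3), (4, 0), (4, 1), (4, 2), (4, 3), (7, 0), (7, 1), (7, 2), (7, 3)]
Unfold 4 (reflect across v@4): 32 holes -> [(0, 0), (0, 1), (0, 2), (0, 3), (0, 4), (0, 5), (0, 6), (0, 7), (3, 0), (3, 1), (3, 2), (3, 3), (3, 4), (3, 5), (3, 6), (3, 7), (4, 0), (4, 1), (4, 2), (4, 3), (4, 4), (4, 5), (4, 6), (4, 7), (7, 0), (7, 1), (7, 2), (7, 3), (7, 4), (7, 5), (7, 6), (7, 7)]

Answer: OOOOOOOO
........
........
OOOOOOOO
OOOOOOOO
........
........
OOOOOOOO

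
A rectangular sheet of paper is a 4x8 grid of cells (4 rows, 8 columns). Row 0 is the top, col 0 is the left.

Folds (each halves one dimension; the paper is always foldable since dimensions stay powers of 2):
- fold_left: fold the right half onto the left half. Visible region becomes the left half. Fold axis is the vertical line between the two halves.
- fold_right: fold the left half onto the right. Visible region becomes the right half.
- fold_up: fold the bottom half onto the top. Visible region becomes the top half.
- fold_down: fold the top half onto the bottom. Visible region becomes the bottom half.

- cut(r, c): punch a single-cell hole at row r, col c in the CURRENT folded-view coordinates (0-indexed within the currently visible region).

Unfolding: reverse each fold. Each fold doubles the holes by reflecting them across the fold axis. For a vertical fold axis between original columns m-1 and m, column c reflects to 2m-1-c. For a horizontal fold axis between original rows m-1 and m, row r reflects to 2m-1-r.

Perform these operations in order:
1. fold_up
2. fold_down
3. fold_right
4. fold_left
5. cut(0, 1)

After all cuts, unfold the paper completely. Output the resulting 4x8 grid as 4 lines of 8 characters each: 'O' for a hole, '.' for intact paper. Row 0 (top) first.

Answer: .OO..OO.
.OO..OO.
.OO..OO.
.OO..OO.

Derivation:
Op 1 fold_up: fold axis h@2; visible region now rows[0,2) x cols[0,8) = 2x8
Op 2 fold_down: fold axis h@1; visible region now rows[1,2) x cols[0,8) = 1x8
Op 3 fold_right: fold axis v@4; visible region now rows[1,2) x cols[4,8) = 1x4
Op 4 fold_left: fold axis v@6; visible region now rows[1,2) x cols[4,6) = 1x2
Op 5 cut(0, 1): punch at orig (1,5); cuts so far [(1, 5)]; region rows[1,2) x cols[4,6) = 1x2
Unfold 1 (reflect across v@6): 2 holes -> [(1, 5), (1, 6)]
Unfold 2 (reflect across v@4): 4 holes -> [(1, 1), (1, 2), (1, 5), (1, 6)]
Unfold 3 (reflect across h@1): 8 holes -> [(0, 1), (0, 2), (0, 5), (0, 6), (1, 1), (1, 2), (1, 5), (1, 6)]
Unfold 4 (reflect across h@2): 16 holes -> [(0, 1), (0, 2), (0, 5), (0, 6), (1, 1), (1, 2), (1, 5), (1, 6), (2, 1), (2, 2), (2, 5), (2, 6), (3, 1), (3, 2), (3, 5), (3, 6)]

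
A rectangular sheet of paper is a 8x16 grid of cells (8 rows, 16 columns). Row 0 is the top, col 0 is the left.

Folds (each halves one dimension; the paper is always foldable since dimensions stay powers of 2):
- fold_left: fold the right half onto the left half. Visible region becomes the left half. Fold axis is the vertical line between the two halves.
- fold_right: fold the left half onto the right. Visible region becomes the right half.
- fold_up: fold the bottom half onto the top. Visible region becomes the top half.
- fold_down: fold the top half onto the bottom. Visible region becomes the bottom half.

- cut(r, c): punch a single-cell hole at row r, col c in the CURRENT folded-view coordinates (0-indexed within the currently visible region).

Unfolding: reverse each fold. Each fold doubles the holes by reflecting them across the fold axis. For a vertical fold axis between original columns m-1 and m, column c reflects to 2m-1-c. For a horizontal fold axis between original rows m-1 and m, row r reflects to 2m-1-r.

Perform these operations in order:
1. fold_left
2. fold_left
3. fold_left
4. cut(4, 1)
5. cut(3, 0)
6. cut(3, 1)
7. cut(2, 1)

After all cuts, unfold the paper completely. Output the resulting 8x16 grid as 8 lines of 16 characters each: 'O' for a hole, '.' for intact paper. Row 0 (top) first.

Op 1 fold_left: fold axis v@8; visible region now rows[0,8) x cols[0,8) = 8x8
Op 2 fold_left: fold axis v@4; visible region now rows[0,8) x cols[0,4) = 8x4
Op 3 fold_left: fold axis v@2; visible region now rows[0,8) x cols[0,2) = 8x2
Op 4 cut(4, 1): punch at orig (4,1); cuts so far [(4, 1)]; region rows[0,8) x cols[0,2) = 8x2
Op 5 cut(3, 0): punch at orig (3,0); cuts so far [(3, 0), (4, 1)]; region rows[0,8) x cols[0,2) = 8x2
Op 6 cut(3, 1): punch at orig (3,1); cuts so far [(3, 0), (3, 1), (4, 1)]; region rows[0,8) x cols[0,2) = 8x2
Op 7 cut(2, 1): punch at orig (2,1); cuts so far [(2, 1), (3, 0), (3, 1), (4, 1)]; region rows[0,8) x cols[0,2) = 8x2
Unfold 1 (reflect across v@2): 8 holes -> [(2, 1), (2, 2), (3, 0), (3, 1), (3, 2), (3, 3), (4, 1), (4, 2)]
Unfold 2 (reflect across v@4): 16 holes -> [(2, 1), (2, 2), (2, 5), (2, 6), (3, 0), (3, 1), (3, 2), (3, 3), (3, 4), (3, 5), (3, 6), (3, 7), (4, 1), (4, 2), (4, 5), (4, 6)]
Unfold 3 (reflect across v@8): 32 holes -> [(2, 1), (2, 2), (2, 5), (2, 6), (2, 9), (2, 10), (2, 13), (2, 14), (3, 0), (3, 1), (3, 2), (3, 3), (3, 4), (3, 5), (3, 6), (3, 7), (3, 8), (3, 9), (3, 10), (3, 11), (3, 12), (3, 13), (3, 14), (3, 15), (4, 1), (4, 2), (4, 5), (4, 6), (4, 9), (4, 10), (4, 13), (4, 14)]

Answer: ................
................
.OO..OO..OO..OO.
OOOOOOOOOOOOOOOO
.OO..OO..OO..OO.
................
................
................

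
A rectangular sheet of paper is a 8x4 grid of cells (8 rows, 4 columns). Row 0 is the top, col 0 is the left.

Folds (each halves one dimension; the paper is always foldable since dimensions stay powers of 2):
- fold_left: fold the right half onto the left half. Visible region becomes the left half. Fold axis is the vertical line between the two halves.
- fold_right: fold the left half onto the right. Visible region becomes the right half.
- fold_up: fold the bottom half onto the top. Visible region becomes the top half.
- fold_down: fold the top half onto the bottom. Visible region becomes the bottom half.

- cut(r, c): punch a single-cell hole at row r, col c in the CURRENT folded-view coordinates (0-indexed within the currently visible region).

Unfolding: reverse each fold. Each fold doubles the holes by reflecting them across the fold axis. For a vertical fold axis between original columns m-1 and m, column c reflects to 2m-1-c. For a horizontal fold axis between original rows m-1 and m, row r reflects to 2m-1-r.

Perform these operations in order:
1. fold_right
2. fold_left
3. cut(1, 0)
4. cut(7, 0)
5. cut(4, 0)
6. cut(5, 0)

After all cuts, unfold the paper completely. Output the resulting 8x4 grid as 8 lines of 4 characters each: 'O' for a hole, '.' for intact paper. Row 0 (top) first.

Answer: ....
OOOO
....
....
OOOO
OOOO
....
OOOO

Derivation:
Op 1 fold_right: fold axis v@2; visible region now rows[0,8) x cols[2,4) = 8x2
Op 2 fold_left: fold axis v@3; visible region now rows[0,8) x cols[2,3) = 8x1
Op 3 cut(1, 0): punch at orig (1,2); cuts so far [(1, 2)]; region rows[0,8) x cols[2,3) = 8x1
Op 4 cut(7, 0): punch at orig (7,2); cuts so far [(1, 2), (7, 2)]; region rows[0,8) x cols[2,3) = 8x1
Op 5 cut(4, 0): punch at orig (4,2); cuts so far [(1, 2), (4, 2), (7, 2)]; region rows[0,8) x cols[2,3) = 8x1
Op 6 cut(5, 0): punch at orig (5,2); cuts so far [(1, 2), (4, 2), (5, 2), (7, 2)]; region rows[0,8) x cols[2,3) = 8x1
Unfold 1 (reflect across v@3): 8 holes -> [(1, 2), (1, 3), (4, 2), (4, 3), (5, 2), (5, 3), (7, 2), (7, 3)]
Unfold 2 (reflect across v@2): 16 holes -> [(1, 0), (1, 1), (1, 2), (1, 3), (4, 0), (4, 1), (4, 2), (4, 3), (5, 0), (5, 1), (5, 2), (5, 3), (7, 0), (7, 1), (7, 2), (7, 3)]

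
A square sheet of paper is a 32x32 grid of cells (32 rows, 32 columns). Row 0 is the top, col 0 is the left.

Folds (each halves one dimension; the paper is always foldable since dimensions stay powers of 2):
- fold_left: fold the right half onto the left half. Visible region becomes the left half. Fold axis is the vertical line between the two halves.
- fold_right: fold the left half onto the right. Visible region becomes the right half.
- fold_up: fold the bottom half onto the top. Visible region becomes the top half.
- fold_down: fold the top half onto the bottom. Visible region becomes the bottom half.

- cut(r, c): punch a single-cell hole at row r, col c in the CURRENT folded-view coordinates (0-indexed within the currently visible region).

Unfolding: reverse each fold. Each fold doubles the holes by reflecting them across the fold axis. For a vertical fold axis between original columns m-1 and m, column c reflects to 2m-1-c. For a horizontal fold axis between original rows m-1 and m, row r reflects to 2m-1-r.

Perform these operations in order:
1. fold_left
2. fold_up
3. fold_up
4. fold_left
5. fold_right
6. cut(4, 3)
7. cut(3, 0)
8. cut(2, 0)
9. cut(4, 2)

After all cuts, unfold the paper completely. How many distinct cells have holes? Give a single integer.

Answer: 128

Derivation:
Op 1 fold_left: fold axis v@16; visible region now rows[0,32) x cols[0,16) = 32x16
Op 2 fold_up: fold axis h@16; visible region now rows[0,16) x cols[0,16) = 16x16
Op 3 fold_up: fold axis h@8; visible region now rows[0,8) x cols[0,16) = 8x16
Op 4 fold_left: fold axis v@8; visible region now rows[0,8) x cols[0,8) = 8x8
Op 5 fold_right: fold axis v@4; visible region now rows[0,8) x cols[4,8) = 8x4
Op 6 cut(4, 3): punch at orig (4,7); cuts so far [(4, 7)]; region rows[0,8) x cols[4,8) = 8x4
Op 7 cut(3, 0): punch at orig (3,4); cuts so far [(3, 4), (4, 7)]; region rows[0,8) x cols[4,8) = 8x4
Op 8 cut(2, 0): punch at orig (2,4); cuts so far [(2, 4), (3, 4), (4, 7)]; region rows[0,8) x cols[4,8) = 8x4
Op 9 cut(4, 2): punch at orig (4,6); cuts so far [(2, 4), (3, 4), (4, 6), (4, 7)]; region rows[0,8) x cols[4,8) = 8x4
Unfold 1 (reflect across v@4): 8 holes -> [(2, 3), (2, 4), (3, 3), (3, 4), (4, 0), (4, 1), (4, 6), (4, 7)]
Unfold 2 (reflect across v@8): 16 holes -> [(2, 3), (2, 4), (2, 11), (2, 12), (3, 3), (3, 4), (3, 11), (3, 12), (4, 0), (4, 1), (4, 6), (4, 7), (4, 8), (4, 9), (4, 14), (4, 15)]
Unfold 3 (reflect across h@8): 32 holes -> [(2, 3), (2, 4), (2, 11), (2, 12), (3, 3), (3, 4), (3, 11), (3, 12), (4, 0), (4, 1), (4, 6), (4, 7), (4, 8), (4, 9), (4, 14), (4, 15), (11, 0), (11, 1), (11, 6), (11, 7), (11, 8), (11, 9), (11, 14), (11, 15), (12, 3), (12, 4), (12, 11), (12, 12), (13, 3), (13, 4), (13, 11), (13, 12)]
Unfold 4 (reflect across h@16): 64 holes -> [(2, 3), (2, 4), (2, 11), (2, 12), (3, 3), (3, 4), (3, 11), (3, 12), (4, 0), (4, 1), (4, 6), (4, 7), (4, 8), (4, 9), (4, 14), (4, 15), (11, 0), (11, 1), (11, 6), (11, 7), (11, 8), (11, 9), (11, 14), (11, 15), (12, 3), (12, 4), (12, 11), (12, 12), (13, 3), (13, 4), (13, 11), (13, 12), (18, 3), (18, 4), (18, 11), (18, 12), (19, 3), (19, 4), (19, 11), (19, 12), (20, 0), (20, 1), (20, 6), (20, 7), (20, 8), (20, 9), (20, 14), (20, 15), (27, 0), (27, 1), (27, 6), (27, 7), (27, 8), (27, 9), (27, 14), (27, 15), (28, 3), (28, 4), (28, 11), (28, 12), (29, 3), (29, 4), (29, 11), (29, 12)]
Unfold 5 (reflect across v@16): 128 holes -> [(2, 3), (2, 4), (2, 11), (2, 12), (2, 19), (2, 20), (2, 27), (2, 28), (3, 3), (3, 4), (3, 11), (3, 12), (3, 19), (3, 20), (3, 27), (3, 28), (4, 0), (4, 1), (4, 6), (4, 7), (4, 8), (4, 9), (4, 14), (4, 15), (4, 16), (4, 17), (4, 22), (4, 23), (4, 24), (4, 25), (4, 30), (4, 31), (11, 0), (11, 1), (11, 6), (11, 7), (11, 8), (11, 9), (11, 14), (11, 15), (11, 16), (11, 17), (11, 22), (11, 23), (11, 24), (11, 25), (11, 30), (11, 31), (12, 3), (12, 4), (12, 11), (12, 12), (12, 19), (12, 20), (12, 27), (12, 28), (13, 3), (13, 4), (13, 11), (13, 12), (13, 19), (13, 20), (13, 27), (13, 28), (18, 3), (18, 4), (18, 11), (18, 12), (18, 19), (18, 20), (18, 27), (18, 28), (19, 3), (19, 4), (19, 11), (19, 12), (19, 19), (19, 20), (19, 27), (19, 28), (20, 0), (20, 1), (20, 6), (20, 7), (20, 8), (20, 9), (20, 14), (20, 15), (20, 16), (20, 17), (20, 22), (20, 23), (20, 24), (20, 25), (20, 30), (20, 31), (27, 0), (27, 1), (27, 6), (27, 7), (27, 8), (27, 9), (27, 14), (27, 15), (27, 16), (27, 17), (27, 22), (27, 23), (27, 24), (27, 25), (27, 30), (27, 31), (28, 3), (28, 4), (28, 11), (28, 12), (28, 19), (28, 20), (28, 27), (28, 28), (29, 3), (29, 4), (29, 11), (29, 12), (29, 19), (29, 20), (29, 27), (29, 28)]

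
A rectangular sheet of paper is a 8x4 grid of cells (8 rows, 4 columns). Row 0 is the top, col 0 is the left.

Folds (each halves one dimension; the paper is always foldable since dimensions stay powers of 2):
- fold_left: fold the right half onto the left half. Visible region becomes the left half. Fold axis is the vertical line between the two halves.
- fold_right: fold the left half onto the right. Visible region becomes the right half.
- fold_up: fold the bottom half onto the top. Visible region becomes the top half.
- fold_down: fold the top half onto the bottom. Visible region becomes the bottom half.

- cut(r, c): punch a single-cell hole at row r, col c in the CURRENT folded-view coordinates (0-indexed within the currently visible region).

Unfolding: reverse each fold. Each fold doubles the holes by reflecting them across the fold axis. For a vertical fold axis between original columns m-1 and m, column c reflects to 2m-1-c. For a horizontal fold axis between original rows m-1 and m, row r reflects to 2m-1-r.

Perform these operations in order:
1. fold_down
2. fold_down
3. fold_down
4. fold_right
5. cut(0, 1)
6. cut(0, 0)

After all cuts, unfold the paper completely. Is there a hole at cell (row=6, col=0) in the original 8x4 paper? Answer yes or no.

Op 1 fold_down: fold axis h@4; visible region now rows[4,8) x cols[0,4) = 4x4
Op 2 fold_down: fold axis h@6; visible region now rows[6,8) x cols[0,4) = 2x4
Op 3 fold_down: fold axis h@7; visible region now rows[7,8) x cols[0,4) = 1x4
Op 4 fold_right: fold axis v@2; visible region now rows[7,8) x cols[2,4) = 1x2
Op 5 cut(0, 1): punch at orig (7,3); cuts so far [(7, 3)]; region rows[7,8) x cols[2,4) = 1x2
Op 6 cut(0, 0): punch at orig (7,2); cuts so far [(7, 2), (7, 3)]; region rows[7,8) x cols[2,4) = 1x2
Unfold 1 (reflect across v@2): 4 holes -> [(7, 0), (7, 1), (7, 2), (7, 3)]
Unfold 2 (reflect across h@7): 8 holes -> [(6, 0), (6, 1), (6, 2), (6, 3), (7, 0), (7, 1), (7, 2), (7, 3)]
Unfold 3 (reflect across h@6): 16 holes -> [(4, 0), (4, 1), (4, 2), (4, 3), (5, 0), (5, 1), (5, 2), (5, 3), (6, 0), (6, 1), (6, 2), (6, 3), (7, 0), (7, 1), (7, 2), (7, 3)]
Unfold 4 (reflect across h@4): 32 holes -> [(0, 0), (0, 1), (0, 2), (0, 3), (1, 0), (1, 1), (1, 2), (1, 3), (2, 0), (2, 1), (2, 2), (2, 3), (3, 0), (3, 1), (3, 2), (3, 3), (4, 0), (4, 1), (4, 2), (4, 3), (5, 0), (5, 1), (5, 2), (5, 3), (6, 0), (6, 1), (6, 2), (6, 3), (7, 0), (7, 1), (7, 2), (7, 3)]
Holes: [(0, 0), (0, 1), (0, 2), (0, 3), (1, 0), (1, 1), (1, 2), (1, 3), (2, 0), (2, 1), (2, 2), (2, 3), (3, 0), (3, 1), (3, 2), (3, 3), (4, 0), (4, 1), (4, 2), (4, 3), (5, 0), (5, 1), (5, 2), (5, 3), (6, 0), (6, 1), (6, 2), (6, 3), (7, 0), (7, 1), (7, 2), (7, 3)]

Answer: yes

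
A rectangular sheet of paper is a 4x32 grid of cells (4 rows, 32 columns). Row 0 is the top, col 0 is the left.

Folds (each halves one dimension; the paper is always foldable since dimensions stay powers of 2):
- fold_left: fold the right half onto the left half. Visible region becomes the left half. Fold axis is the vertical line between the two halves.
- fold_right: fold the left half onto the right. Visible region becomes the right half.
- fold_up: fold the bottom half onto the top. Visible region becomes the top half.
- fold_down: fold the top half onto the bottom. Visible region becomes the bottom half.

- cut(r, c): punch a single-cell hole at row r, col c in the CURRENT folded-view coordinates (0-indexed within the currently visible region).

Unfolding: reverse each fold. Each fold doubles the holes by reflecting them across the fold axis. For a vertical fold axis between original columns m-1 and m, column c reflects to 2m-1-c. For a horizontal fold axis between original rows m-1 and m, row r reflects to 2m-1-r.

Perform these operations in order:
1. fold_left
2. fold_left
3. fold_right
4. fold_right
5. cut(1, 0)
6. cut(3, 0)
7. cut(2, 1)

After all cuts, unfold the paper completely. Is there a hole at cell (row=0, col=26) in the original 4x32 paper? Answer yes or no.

Op 1 fold_left: fold axis v@16; visible region now rows[0,4) x cols[0,16) = 4x16
Op 2 fold_left: fold axis v@8; visible region now rows[0,4) x cols[0,8) = 4x8
Op 3 fold_right: fold axis v@4; visible region now rows[0,4) x cols[4,8) = 4x4
Op 4 fold_right: fold axis v@6; visible region now rows[0,4) x cols[6,8) = 4x2
Op 5 cut(1, 0): punch at orig (1,6); cuts so far [(1, 6)]; region rows[0,4) x cols[6,8) = 4x2
Op 6 cut(3, 0): punch at orig (3,6); cuts so far [(1, 6), (3, 6)]; region rows[0,4) x cols[6,8) = 4x2
Op 7 cut(2, 1): punch at orig (2,7); cuts so far [(1, 6), (2, 7), (3, 6)]; region rows[0,4) x cols[6,8) = 4x2
Unfold 1 (reflect across v@6): 6 holes -> [(1, 5), (1, 6), (2, 4), (2, 7), (3, 5), (3, 6)]
Unfold 2 (reflect across v@4): 12 holes -> [(1, 1), (1, 2), (1, 5), (1, 6), (2, 0), (2, 3), (2, 4), (2, 7), (3, 1), (3, 2), (3, 5), (3, 6)]
Unfold 3 (reflect across v@8): 24 holes -> [(1, 1), (1, 2), (1, 5), (1, 6), (1, 9), (1, 10), (1, 13), (1, 14), (2, 0), (2, 3), (2, 4), (2, 7), (2, 8), (2, 11), (2, 12), (2, 15), (3, 1), (3, 2), (3, 5), (3, 6), (3, 9), (3, 10), (3, 13), (3, 14)]
Unfold 4 (reflect across v@16): 48 holes -> [(1, 1), (1, 2), (1, 5), (1, 6), (1, 9), (1, 10), (1, 13), (1, 14), (1, 17), (1, 18), (1, 21), (1, 22), (1, 25), (1, 26), (1, 29), (1, 30), (2, 0), (2, 3), (2, 4), (2, 7), (2, 8), (2, 11), (2, 12), (2, 15), (2, 16), (2, 19), (2, 20), (2, 23), (2, 24), (2, 27), (2, 28), (2, 31), (3, 1), (3, 2), (3, 5), (3, 6), (3, 9), (3, 10), (3, 13), (3, 14), (3, 17), (3, 18), (3, 21), (3, 22), (3, 25), (3, 26), (3, 29), (3, 30)]
Holes: [(1, 1), (1, 2), (1, 5), (1, 6), (1, 9), (1, 10), (1, 13), (1, 14), (1, 17), (1, 18), (1, 21), (1, 22), (1, 25), (1, 26), (1, 29), (1, 30), (2, 0), (2, 3), (2, 4), (2, 7), (2, 8), (2, 11), (2, 12), (2, 15), (2, 16), (2, 19), (2, 20), (2, 23), (2, 24), (2, 27), (2, 28), (2, 31), (3, 1), (3, 2), (3, 5), (3, 6), (3, 9), (3, 10), (3, 13), (3, 14), (3, 17), (3, 18), (3, 21), (3, 22), (3, 25), (3, 26), (3, 29), (3, 30)]

Answer: no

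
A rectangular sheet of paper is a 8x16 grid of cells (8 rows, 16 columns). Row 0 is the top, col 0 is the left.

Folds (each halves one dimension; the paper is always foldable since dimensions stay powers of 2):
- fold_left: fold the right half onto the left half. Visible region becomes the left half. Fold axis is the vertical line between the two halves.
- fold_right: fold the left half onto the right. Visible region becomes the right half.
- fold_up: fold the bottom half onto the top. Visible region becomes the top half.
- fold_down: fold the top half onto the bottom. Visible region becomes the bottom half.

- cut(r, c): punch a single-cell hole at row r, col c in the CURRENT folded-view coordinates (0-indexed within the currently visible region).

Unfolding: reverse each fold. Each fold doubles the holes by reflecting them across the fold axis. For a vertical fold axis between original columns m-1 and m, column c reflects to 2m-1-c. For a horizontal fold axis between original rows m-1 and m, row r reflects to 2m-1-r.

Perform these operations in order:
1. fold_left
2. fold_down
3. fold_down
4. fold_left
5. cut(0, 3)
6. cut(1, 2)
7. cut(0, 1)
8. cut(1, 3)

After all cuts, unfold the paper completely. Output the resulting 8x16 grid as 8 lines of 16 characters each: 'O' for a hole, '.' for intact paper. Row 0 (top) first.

Answer: ..OOOO....OOOO..
.O.OO.O..O.OO.O.
.O.OO.O..O.OO.O.
..OOOO....OOOO..
..OOOO....OOOO..
.O.OO.O..O.OO.O.
.O.OO.O..O.OO.O.
..OOOO....OOOO..

Derivation:
Op 1 fold_left: fold axis v@8; visible region now rows[0,8) x cols[0,8) = 8x8
Op 2 fold_down: fold axis h@4; visible region now rows[4,8) x cols[0,8) = 4x8
Op 3 fold_down: fold axis h@6; visible region now rows[6,8) x cols[0,8) = 2x8
Op 4 fold_left: fold axis v@4; visible region now rows[6,8) x cols[0,4) = 2x4
Op 5 cut(0, 3): punch at orig (6,3); cuts so far [(6, 3)]; region rows[6,8) x cols[0,4) = 2x4
Op 6 cut(1, 2): punch at orig (7,2); cuts so far [(6, 3), (7, 2)]; region rows[6,8) x cols[0,4) = 2x4
Op 7 cut(0, 1): punch at orig (6,1); cuts so far [(6, 1), (6, 3), (7, 2)]; region rows[6,8) x cols[0,4) = 2x4
Op 8 cut(1, 3): punch at orig (7,3); cuts so far [(6, 1), (6, 3), (7, 2), (7, 3)]; region rows[6,8) x cols[0,4) = 2x4
Unfold 1 (reflect across v@4): 8 holes -> [(6, 1), (6, 3), (6, 4), (6, 6), (7, 2), (7, 3), (7, 4), (7, 5)]
Unfold 2 (reflect across h@6): 16 holes -> [(4, 2), (4, 3), (4, 4), (4, 5), (5, 1), (5, 3), (5, 4), (5, 6), (6, 1), (6, 3), (6, 4), (6, 6), (7, 2), (7, 3), (7, 4), (7, 5)]
Unfold 3 (reflect across h@4): 32 holes -> [(0, 2), (0, 3), (0, 4), (0, 5), (1, 1), (1, 3), (1, 4), (1, 6), (2, 1), (2, 3), (2, 4), (2, 6), (3, 2), (3, 3), (3, 4), (3, 5), (4, 2), (4, 3), (4, 4), (4, 5), (5, 1), (5, 3), (5, 4), (5, 6), (6, 1), (6, 3), (6, 4), (6, 6), (7, 2), (7, 3), (7, 4), (7, 5)]
Unfold 4 (reflect across v@8): 64 holes -> [(0, 2), (0, 3), (0, 4), (0, 5), (0, 10), (0, 11), (0, 12), (0, 13), (1, 1), (1, 3), (1, 4), (1, 6), (1, 9), (1, 11), (1, 12), (1, 14), (2, 1), (2, 3), (2, 4), (2, 6), (2, 9), (2, 11), (2, 12), (2, 14), (3, 2), (3, 3), (3, 4), (3, 5), (3, 10), (3, 11), (3, 12), (3, 13), (4, 2), (4, 3), (4, 4), (4, 5), (4, 10), (4, 11), (4, 12), (4, 13), (5, 1), (5, 3), (5, 4), (5, 6), (5, 9), (5, 11), (5, 12), (5, 14), (6, 1), (6, 3), (6, 4), (6, 6), (6, 9), (6, 11), (6, 12), (6, 14), (7, 2), (7, 3), (7, 4), (7, 5), (7, 10), (7, 11), (7, 12), (7, 13)]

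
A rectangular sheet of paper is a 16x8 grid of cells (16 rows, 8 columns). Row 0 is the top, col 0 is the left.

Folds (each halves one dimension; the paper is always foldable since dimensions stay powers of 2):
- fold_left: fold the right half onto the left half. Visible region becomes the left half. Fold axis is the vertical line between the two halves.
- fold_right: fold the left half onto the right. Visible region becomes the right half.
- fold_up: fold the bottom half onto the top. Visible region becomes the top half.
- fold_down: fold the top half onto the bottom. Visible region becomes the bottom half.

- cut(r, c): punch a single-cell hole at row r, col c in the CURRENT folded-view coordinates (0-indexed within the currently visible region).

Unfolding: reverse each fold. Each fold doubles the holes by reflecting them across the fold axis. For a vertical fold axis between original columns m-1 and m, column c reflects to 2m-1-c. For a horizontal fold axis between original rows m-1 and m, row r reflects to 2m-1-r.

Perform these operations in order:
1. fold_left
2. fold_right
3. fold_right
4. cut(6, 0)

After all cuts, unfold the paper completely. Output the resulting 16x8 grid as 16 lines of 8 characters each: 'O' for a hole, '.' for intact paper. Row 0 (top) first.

Op 1 fold_left: fold axis v@4; visible region now rows[0,16) x cols[0,4) = 16x4
Op 2 fold_right: fold axis v@2; visible region now rows[0,16) x cols[2,4) = 16x2
Op 3 fold_right: fold axis v@3; visible region now rows[0,16) x cols[3,4) = 16x1
Op 4 cut(6, 0): punch at orig (6,3); cuts so far [(6, 3)]; region rows[0,16) x cols[3,4) = 16x1
Unfold 1 (reflect across v@3): 2 holes -> [(6, 2), (6, 3)]
Unfold 2 (reflect across v@2): 4 holes -> [(6, 0), (6, 1), (6, 2), (6, 3)]
Unfold 3 (reflect across v@4): 8 holes -> [(6, 0), (6, 1), (6, 2), (6, 3), (6, 4), (6, 5), (6, 6), (6, 7)]

Answer: ........
........
........
........
........
........
OOOOOOOO
........
........
........
........
........
........
........
........
........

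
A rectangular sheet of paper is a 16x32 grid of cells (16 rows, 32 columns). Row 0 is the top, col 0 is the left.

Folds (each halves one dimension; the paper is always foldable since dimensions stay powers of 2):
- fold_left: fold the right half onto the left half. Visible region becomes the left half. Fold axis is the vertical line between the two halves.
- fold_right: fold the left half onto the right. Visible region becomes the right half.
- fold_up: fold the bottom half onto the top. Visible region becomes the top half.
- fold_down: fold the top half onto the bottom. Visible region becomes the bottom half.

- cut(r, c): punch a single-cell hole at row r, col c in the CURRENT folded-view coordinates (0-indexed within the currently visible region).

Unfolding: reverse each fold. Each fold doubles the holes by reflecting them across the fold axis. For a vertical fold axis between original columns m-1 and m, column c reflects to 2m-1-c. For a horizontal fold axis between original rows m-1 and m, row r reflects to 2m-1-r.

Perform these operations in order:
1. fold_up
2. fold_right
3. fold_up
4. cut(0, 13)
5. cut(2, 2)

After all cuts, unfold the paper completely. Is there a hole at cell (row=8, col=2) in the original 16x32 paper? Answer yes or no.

Op 1 fold_up: fold axis h@8; visible region now rows[0,8) x cols[0,32) = 8x32
Op 2 fold_right: fold axis v@16; visible region now rows[0,8) x cols[16,32) = 8x16
Op 3 fold_up: fold axis h@4; visible region now rows[0,4) x cols[16,32) = 4x16
Op 4 cut(0, 13): punch at orig (0,29); cuts so far [(0, 29)]; region rows[0,4) x cols[16,32) = 4x16
Op 5 cut(2, 2): punch at orig (2,18); cuts so far [(0, 29), (2, 18)]; region rows[0,4) x cols[16,32) = 4x16
Unfold 1 (reflect across h@4): 4 holes -> [(0, 29), (2, 18), (5, 18), (7, 29)]
Unfold 2 (reflect across v@16): 8 holes -> [(0, 2), (0, 29), (2, 13), (2, 18), (5, 13), (5, 18), (7, 2), (7, 29)]
Unfold 3 (reflect across h@8): 16 holes -> [(0, 2), (0, 29), (2, 13), (2, 18), (5, 13), (5, 18), (7, 2), (7, 29), (8, 2), (8, 29), (10, 13), (10, 18), (13, 13), (13, 18), (15, 2), (15, 29)]
Holes: [(0, 2), (0, 29), (2, 13), (2, 18), (5, 13), (5, 18), (7, 2), (7, 29), (8, 2), (8, 29), (10, 13), (10, 18), (13, 13), (13, 18), (15, 2), (15, 29)]

Answer: yes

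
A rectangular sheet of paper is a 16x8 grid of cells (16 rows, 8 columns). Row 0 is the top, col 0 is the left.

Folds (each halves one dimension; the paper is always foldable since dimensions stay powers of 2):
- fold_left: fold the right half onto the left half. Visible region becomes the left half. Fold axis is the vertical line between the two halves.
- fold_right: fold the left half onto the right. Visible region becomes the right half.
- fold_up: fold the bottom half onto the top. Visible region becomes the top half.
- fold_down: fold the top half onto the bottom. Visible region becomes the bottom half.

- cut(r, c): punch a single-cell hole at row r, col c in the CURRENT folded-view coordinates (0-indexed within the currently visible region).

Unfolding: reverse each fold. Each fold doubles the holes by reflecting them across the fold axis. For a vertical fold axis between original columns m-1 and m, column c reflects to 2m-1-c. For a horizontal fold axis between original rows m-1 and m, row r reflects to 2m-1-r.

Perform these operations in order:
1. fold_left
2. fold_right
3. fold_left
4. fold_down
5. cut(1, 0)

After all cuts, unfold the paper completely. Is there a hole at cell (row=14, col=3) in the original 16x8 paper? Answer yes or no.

Op 1 fold_left: fold axis v@4; visible region now rows[0,16) x cols[0,4) = 16x4
Op 2 fold_right: fold axis v@2; visible region now rows[0,16) x cols[2,4) = 16x2
Op 3 fold_left: fold axis v@3; visible region now rows[0,16) x cols[2,3) = 16x1
Op 4 fold_down: fold axis h@8; visible region now rows[8,16) x cols[2,3) = 8x1
Op 5 cut(1, 0): punch at orig (9,2); cuts so far [(9, 2)]; region rows[8,16) x cols[2,3) = 8x1
Unfold 1 (reflect across h@8): 2 holes -> [(6, 2), (9, 2)]
Unfold 2 (reflect across v@3): 4 holes -> [(6, 2), (6, 3), (9, 2), (9, 3)]
Unfold 3 (reflect across v@2): 8 holes -> [(6, 0), (6, 1), (6, 2), (6, 3), (9, 0), (9, 1), (9, 2), (9, 3)]
Unfold 4 (reflect across v@4): 16 holes -> [(6, 0), (6, 1), (6, 2), (6, 3), (6, 4), (6, 5), (6, 6), (6, 7), (9, 0), (9, 1), (9, 2), (9, 3), (9, 4), (9, 5), (9, 6), (9, 7)]
Holes: [(6, 0), (6, 1), (6, 2), (6, 3), (6, 4), (6, 5), (6, 6), (6, 7), (9, 0), (9, 1), (9, 2), (9, 3), (9, 4), (9, 5), (9, 6), (9, 7)]

Answer: no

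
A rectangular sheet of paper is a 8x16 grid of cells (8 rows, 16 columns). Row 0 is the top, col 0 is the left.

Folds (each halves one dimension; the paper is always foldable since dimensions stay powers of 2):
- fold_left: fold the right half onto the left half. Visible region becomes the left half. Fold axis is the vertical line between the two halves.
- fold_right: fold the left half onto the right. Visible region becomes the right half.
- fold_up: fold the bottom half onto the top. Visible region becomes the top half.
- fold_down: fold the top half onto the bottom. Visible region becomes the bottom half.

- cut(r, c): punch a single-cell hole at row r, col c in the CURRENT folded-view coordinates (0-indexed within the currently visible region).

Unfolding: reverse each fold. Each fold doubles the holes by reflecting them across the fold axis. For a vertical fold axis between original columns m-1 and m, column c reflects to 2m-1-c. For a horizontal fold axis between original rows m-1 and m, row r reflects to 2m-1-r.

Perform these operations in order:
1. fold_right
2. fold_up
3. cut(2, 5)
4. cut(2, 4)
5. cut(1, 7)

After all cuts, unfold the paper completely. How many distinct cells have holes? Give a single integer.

Answer: 12

Derivation:
Op 1 fold_right: fold axis v@8; visible region now rows[0,8) x cols[8,16) = 8x8
Op 2 fold_up: fold axis h@4; visible region now rows[0,4) x cols[8,16) = 4x8
Op 3 cut(2, 5): punch at orig (2,13); cuts so far [(2, 13)]; region rows[0,4) x cols[8,16) = 4x8
Op 4 cut(2, 4): punch at orig (2,12); cuts so far [(2, 12), (2, 13)]; region rows[0,4) x cols[8,16) = 4x8
Op 5 cut(1, 7): punch at orig (1,15); cuts so far [(1, 15), (2, 12), (2, 13)]; region rows[0,4) x cols[8,16) = 4x8
Unfold 1 (reflect across h@4): 6 holes -> [(1, 15), (2, 12), (2, 13), (5, 12), (5, 13), (6, 15)]
Unfold 2 (reflect across v@8): 12 holes -> [(1, 0), (1, 15), (2, 2), (2, 3), (2, 12), (2, 13), (5, 2), (5, 3), (5, 12), (5, 13), (6, 0), (6, 15)]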